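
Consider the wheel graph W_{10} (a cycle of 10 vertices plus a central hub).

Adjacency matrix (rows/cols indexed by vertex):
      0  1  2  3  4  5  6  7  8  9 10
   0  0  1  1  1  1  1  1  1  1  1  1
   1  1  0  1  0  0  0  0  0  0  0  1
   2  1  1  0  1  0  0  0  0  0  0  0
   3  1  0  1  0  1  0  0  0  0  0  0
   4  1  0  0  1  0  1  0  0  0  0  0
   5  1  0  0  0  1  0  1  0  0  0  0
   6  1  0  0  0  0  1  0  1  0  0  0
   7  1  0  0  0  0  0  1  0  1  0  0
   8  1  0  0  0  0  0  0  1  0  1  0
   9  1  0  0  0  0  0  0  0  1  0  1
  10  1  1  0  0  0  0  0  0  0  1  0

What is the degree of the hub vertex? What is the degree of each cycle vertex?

The hub connects to all 10 cycle vertices, so deg(hub) = 10.
Each cycle vertex connects to 2 neighbors on the cycle plus the hub, so deg(cycle vertex) = 3.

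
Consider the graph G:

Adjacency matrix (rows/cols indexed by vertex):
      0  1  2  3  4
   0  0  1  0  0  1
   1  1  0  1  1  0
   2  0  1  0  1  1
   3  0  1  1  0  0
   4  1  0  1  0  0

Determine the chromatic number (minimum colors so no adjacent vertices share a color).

The graph has a maximum clique of size 3 (lower bound on chromatic number).
A valid 3-coloring: {0: 1, 1: 0, 2: 1, 3: 2, 4: 0}.
Chromatic number = 3.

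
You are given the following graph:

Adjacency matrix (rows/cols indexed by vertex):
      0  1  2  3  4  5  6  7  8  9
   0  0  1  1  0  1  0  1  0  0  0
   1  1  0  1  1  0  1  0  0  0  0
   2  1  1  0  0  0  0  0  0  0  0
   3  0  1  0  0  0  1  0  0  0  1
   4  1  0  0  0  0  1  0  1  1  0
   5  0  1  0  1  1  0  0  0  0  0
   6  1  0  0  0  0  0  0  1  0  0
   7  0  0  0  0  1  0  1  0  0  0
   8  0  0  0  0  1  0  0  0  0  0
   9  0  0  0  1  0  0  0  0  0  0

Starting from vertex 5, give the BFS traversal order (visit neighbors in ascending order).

BFS from vertex 5 (neighbors processed in ascending order):
Visit order: 5, 1, 3, 4, 0, 2, 9, 7, 8, 6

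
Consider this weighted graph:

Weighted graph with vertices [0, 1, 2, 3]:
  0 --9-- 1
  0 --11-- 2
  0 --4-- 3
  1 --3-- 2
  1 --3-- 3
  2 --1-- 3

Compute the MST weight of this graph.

Applying Kruskal's algorithm (sort edges by weight, add if no cycle):
  Add (2,3) w=1
  Add (1,3) w=3
  Skip (1,2) w=3 (creates cycle)
  Add (0,3) w=4
  Skip (0,1) w=9 (creates cycle)
  Skip (0,2) w=11 (creates cycle)
MST weight = 8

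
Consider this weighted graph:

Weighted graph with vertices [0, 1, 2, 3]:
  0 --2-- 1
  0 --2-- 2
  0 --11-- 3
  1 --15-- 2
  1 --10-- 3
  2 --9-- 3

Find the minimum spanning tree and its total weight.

Applying Kruskal's algorithm (sort edges by weight, add if no cycle):
  Add (0,2) w=2
  Add (0,1) w=2
  Add (2,3) w=9
  Skip (1,3) w=10 (creates cycle)
  Skip (0,3) w=11 (creates cycle)
  Skip (1,2) w=15 (creates cycle)
MST weight = 13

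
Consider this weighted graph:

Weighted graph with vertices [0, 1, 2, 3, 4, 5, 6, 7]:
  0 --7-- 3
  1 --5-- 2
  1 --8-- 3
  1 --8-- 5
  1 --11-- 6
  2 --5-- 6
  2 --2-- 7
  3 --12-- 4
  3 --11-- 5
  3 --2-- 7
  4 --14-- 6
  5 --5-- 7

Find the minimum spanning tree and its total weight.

Applying Kruskal's algorithm (sort edges by weight, add if no cycle):
  Add (2,7) w=2
  Add (3,7) w=2
  Add (1,2) w=5
  Add (2,6) w=5
  Add (5,7) w=5
  Add (0,3) w=7
  Skip (1,3) w=8 (creates cycle)
  Skip (1,5) w=8 (creates cycle)
  Skip (1,6) w=11 (creates cycle)
  Skip (3,5) w=11 (creates cycle)
  Add (3,4) w=12
  Skip (4,6) w=14 (creates cycle)
MST weight = 38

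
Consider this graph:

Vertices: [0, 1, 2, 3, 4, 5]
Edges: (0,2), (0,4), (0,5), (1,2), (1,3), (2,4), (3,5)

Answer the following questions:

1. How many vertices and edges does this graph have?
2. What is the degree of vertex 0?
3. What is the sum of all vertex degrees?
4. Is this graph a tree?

Count: 6 vertices, 7 edges.
Vertex 0 has neighbors [2, 4, 5], degree = 3.
Handshaking lemma: 2 * 7 = 14.
A tree on 6 vertices has 5 edges. This graph has 7 edges (2 extra). Not a tree.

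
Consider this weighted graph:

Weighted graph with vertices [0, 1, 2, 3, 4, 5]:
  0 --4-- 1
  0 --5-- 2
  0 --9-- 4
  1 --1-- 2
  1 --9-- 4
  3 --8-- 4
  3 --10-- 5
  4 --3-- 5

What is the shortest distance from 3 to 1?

Using Dijkstra's algorithm from vertex 3:
Shortest path: 3 -> 4 -> 1
Total weight: 8 + 9 = 17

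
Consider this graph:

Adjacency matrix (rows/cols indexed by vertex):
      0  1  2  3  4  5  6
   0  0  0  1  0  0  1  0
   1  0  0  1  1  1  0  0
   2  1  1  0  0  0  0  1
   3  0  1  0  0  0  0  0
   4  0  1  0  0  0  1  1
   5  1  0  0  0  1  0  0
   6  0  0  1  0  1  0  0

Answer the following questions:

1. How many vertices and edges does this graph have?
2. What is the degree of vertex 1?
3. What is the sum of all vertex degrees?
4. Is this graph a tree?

Count: 7 vertices, 8 edges.
Vertex 1 has neighbors [2, 3, 4], degree = 3.
Handshaking lemma: 2 * 8 = 16.
A tree on 7 vertices has 6 edges. This graph has 8 edges (2 extra). Not a tree.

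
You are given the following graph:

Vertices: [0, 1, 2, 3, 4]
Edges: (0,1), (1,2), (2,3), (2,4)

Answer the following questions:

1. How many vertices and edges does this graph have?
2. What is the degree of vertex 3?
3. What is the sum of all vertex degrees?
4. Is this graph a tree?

Count: 5 vertices, 4 edges.
Vertex 3 has neighbors [2], degree = 1.
Handshaking lemma: 2 * 4 = 8.
A graph is a tree iff it is connected and has exactly n-1 edges. This graph is connected (all 5 vertices in one component) and has 5-1 = 4 edges. It is a tree.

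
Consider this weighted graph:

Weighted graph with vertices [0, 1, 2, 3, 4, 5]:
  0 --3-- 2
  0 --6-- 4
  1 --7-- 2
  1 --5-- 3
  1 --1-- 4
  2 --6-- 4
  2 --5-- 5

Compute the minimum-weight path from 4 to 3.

Using Dijkstra's algorithm from vertex 4:
Shortest path: 4 -> 1 -> 3
Total weight: 1 + 5 = 6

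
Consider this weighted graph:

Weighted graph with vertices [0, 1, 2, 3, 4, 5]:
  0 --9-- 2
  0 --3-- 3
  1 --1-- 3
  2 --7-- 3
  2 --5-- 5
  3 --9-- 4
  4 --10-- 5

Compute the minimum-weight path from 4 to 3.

Using Dijkstra's algorithm from vertex 4:
Shortest path: 4 -> 3
Total weight: 9 = 9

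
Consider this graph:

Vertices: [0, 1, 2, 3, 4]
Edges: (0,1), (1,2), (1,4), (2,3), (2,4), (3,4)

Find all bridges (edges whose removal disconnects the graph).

A bridge is an edge whose removal increases the number of connected components.
Bridges found: (0,1)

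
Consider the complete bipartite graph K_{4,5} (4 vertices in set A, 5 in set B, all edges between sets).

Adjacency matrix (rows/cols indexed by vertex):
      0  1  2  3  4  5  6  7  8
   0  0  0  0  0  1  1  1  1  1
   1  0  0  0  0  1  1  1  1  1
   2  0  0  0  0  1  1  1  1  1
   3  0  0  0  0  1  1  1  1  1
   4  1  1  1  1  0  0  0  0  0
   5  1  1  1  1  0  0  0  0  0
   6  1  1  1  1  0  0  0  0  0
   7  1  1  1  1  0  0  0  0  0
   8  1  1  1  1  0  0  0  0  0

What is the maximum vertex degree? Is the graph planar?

Set-A vertices have degree 5; set-B vertices have degree 4. Maximum degree = max(4,5) = 5.
K_{4,5} contains K_{3,3} as a subgraph (since both sides have >= 3 vertices); by Kuratowski's theorem it is not planar.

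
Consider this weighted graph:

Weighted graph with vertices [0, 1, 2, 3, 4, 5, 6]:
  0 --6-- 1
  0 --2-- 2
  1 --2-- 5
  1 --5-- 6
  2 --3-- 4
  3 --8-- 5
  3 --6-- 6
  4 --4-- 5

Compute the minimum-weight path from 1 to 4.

Using Dijkstra's algorithm from vertex 1:
Shortest path: 1 -> 5 -> 4
Total weight: 2 + 4 = 6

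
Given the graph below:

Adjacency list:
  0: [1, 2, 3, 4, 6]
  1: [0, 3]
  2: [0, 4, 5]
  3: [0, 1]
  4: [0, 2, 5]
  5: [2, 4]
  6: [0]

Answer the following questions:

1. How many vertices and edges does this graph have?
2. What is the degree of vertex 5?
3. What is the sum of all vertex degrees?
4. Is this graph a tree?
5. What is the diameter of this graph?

Count: 7 vertices, 9 edges.
Vertex 5 has neighbors [2, 4], degree = 2.
Handshaking lemma: 2 * 9 = 18.
A tree on 7 vertices has 6 edges. This graph has 9 edges (3 extra). Not a tree.
Diameter (longest shortest path) = 3.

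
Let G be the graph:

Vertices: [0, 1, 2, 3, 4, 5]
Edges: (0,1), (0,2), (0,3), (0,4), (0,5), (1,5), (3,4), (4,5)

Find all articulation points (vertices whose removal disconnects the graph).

An articulation point is a vertex whose removal disconnects the graph.
Articulation points: [0]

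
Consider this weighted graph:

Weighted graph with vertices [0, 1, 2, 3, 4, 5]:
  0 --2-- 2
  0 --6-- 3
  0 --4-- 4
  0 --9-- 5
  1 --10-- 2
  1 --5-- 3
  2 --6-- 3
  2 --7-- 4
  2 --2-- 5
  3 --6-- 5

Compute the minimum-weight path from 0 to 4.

Using Dijkstra's algorithm from vertex 0:
Shortest path: 0 -> 4
Total weight: 4 = 4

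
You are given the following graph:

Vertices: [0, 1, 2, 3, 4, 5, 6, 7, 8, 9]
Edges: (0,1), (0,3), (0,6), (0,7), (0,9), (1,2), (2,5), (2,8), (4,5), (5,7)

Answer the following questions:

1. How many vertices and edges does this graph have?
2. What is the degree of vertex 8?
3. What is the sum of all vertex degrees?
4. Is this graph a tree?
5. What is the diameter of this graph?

Count: 10 vertices, 10 edges.
Vertex 8 has neighbors [2], degree = 1.
Handshaking lemma: 2 * 10 = 20.
A tree on 10 vertices has 9 edges. This graph has 10 edges (1 extra). Not a tree.
Diameter (longest shortest path) = 4.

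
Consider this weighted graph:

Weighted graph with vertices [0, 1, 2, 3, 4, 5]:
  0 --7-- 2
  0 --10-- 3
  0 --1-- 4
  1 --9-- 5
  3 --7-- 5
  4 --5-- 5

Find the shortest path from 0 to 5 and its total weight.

Using Dijkstra's algorithm from vertex 0:
Shortest path: 0 -> 4 -> 5
Total weight: 1 + 5 = 6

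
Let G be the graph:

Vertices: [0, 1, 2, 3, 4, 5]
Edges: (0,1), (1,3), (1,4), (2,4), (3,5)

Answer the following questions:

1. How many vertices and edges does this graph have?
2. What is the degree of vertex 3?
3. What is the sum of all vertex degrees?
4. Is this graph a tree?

Count: 6 vertices, 5 edges.
Vertex 3 has neighbors [1, 5], degree = 2.
Handshaking lemma: 2 * 5 = 10.
A graph is a tree iff it is connected and has exactly n-1 edges. This graph is connected (all 6 vertices in one component) and has 6-1 = 5 edges. It is a tree.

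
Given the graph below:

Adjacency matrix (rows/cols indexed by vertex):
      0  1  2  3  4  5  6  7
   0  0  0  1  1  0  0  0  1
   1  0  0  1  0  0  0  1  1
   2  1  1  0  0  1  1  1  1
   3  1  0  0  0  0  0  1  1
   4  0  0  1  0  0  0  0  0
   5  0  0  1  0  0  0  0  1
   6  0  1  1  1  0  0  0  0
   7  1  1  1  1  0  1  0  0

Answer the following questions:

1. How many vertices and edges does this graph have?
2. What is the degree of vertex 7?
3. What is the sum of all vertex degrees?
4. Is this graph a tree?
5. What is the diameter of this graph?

Count: 8 vertices, 13 edges.
Vertex 7 has neighbors [0, 1, 2, 3, 5], degree = 5.
Handshaking lemma: 2 * 13 = 26.
A tree on 8 vertices has 7 edges. This graph has 13 edges (6 extra). Not a tree.
Diameter (longest shortest path) = 3.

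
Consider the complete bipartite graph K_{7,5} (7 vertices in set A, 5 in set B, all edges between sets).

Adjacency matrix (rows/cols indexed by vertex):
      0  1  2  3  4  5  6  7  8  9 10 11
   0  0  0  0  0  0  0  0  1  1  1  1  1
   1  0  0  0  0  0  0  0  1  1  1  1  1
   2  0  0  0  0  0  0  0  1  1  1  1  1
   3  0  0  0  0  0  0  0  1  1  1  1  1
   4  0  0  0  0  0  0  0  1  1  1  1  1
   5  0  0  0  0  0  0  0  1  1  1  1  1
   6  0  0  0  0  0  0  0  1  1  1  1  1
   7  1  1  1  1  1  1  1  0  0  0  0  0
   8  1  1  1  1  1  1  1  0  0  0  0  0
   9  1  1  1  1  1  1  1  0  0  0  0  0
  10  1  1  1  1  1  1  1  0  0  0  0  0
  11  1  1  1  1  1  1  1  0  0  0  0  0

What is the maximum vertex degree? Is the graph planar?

Set-A vertices have degree 5; set-B vertices have degree 7. Maximum degree = max(7,5) = 7.
K_{7,5} contains K_{3,3} as a subgraph (since both sides have >= 3 vertices); by Kuratowski's theorem it is not planar.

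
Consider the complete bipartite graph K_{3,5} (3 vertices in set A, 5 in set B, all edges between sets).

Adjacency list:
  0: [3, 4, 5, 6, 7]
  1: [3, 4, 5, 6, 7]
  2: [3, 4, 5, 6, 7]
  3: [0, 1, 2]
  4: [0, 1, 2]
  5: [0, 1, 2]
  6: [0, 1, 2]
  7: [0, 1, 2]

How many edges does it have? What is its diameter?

K_{3,5} has 3 * 5 = 15 edges.
Any vertex reaches any opposite-side vertex in 1 step; same-side vertices reach in 2 steps via any opposite-side vertex.
Diameter = 2.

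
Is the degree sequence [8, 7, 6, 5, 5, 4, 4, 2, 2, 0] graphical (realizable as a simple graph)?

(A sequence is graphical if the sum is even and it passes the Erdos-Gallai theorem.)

Sum of degrees = 43. Sum is odd, so the sequence is NOT graphical.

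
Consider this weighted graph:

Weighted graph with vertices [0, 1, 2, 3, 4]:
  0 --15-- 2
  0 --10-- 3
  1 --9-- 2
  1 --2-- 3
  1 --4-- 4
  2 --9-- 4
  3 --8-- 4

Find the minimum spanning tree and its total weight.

Applying Kruskal's algorithm (sort edges by weight, add if no cycle):
  Add (1,3) w=2
  Add (1,4) w=4
  Skip (3,4) w=8 (creates cycle)
  Add (1,2) w=9
  Skip (2,4) w=9 (creates cycle)
  Add (0,3) w=10
  Skip (0,2) w=15 (creates cycle)
MST weight = 25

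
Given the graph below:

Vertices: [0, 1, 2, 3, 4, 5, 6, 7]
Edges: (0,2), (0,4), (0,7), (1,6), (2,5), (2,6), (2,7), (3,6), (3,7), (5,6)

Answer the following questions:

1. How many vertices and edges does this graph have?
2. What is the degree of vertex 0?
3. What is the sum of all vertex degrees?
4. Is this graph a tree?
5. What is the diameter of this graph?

Count: 8 vertices, 10 edges.
Vertex 0 has neighbors [2, 4, 7], degree = 3.
Handshaking lemma: 2 * 10 = 20.
A tree on 8 vertices has 7 edges. This graph has 10 edges (3 extra). Not a tree.
Diameter (longest shortest path) = 4.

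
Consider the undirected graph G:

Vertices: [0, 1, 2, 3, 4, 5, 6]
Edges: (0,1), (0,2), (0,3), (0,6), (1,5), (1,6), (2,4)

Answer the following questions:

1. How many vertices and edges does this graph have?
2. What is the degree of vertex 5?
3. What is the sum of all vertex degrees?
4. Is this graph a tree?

Count: 7 vertices, 7 edges.
Vertex 5 has neighbors [1], degree = 1.
Handshaking lemma: 2 * 7 = 14.
A tree on 7 vertices has 6 edges. This graph has 7 edges (1 extra). Not a tree.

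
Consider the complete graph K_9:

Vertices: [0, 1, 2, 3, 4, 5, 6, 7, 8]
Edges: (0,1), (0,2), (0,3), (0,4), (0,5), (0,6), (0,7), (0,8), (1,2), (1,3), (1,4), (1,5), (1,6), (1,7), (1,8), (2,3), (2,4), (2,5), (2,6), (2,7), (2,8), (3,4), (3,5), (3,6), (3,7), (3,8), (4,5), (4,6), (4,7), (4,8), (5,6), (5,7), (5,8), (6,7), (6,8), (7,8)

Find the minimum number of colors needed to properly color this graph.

In K_9, every vertex is adjacent to every other vertex.
Each vertex needs a unique color.
Chromatic number = 9.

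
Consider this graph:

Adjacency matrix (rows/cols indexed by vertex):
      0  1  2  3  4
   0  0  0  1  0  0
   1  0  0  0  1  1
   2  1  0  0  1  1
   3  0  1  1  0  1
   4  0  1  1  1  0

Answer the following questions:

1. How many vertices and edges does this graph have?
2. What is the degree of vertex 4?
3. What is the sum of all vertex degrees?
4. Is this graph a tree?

Count: 5 vertices, 6 edges.
Vertex 4 has neighbors [1, 2, 3], degree = 3.
Handshaking lemma: 2 * 6 = 12.
A tree on 5 vertices has 4 edges. This graph has 6 edges (2 extra). Not a tree.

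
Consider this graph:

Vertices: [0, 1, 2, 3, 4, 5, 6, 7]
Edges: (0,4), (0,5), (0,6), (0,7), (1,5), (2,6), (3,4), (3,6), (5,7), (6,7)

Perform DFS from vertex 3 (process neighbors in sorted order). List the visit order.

DFS from vertex 3 (neighbors processed in ascending order):
Visit order: 3, 4, 0, 5, 1, 7, 6, 2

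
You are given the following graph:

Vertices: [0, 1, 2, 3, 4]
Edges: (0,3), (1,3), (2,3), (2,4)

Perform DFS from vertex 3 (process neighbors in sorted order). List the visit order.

DFS from vertex 3 (neighbors processed in ascending order):
Visit order: 3, 0, 1, 2, 4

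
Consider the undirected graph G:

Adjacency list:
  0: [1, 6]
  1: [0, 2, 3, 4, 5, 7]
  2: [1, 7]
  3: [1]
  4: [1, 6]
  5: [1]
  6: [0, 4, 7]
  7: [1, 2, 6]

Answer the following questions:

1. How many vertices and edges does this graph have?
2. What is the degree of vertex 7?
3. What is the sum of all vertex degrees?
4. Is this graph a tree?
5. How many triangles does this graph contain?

Count: 8 vertices, 10 edges.
Vertex 7 has neighbors [1, 2, 6], degree = 3.
Handshaking lemma: 2 * 10 = 20.
A tree on 8 vertices has 7 edges. This graph has 10 edges (3 extra). Not a tree.
Number of triangles = 1.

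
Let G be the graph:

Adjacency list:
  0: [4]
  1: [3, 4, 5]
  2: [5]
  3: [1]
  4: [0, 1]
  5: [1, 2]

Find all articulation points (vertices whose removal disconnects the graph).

An articulation point is a vertex whose removal disconnects the graph.
Articulation points: [1, 4, 5]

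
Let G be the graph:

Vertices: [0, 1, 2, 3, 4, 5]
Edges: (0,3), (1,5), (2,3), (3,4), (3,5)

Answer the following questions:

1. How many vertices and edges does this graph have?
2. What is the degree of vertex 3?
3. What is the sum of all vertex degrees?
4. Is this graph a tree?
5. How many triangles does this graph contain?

Count: 6 vertices, 5 edges.
Vertex 3 has neighbors [0, 2, 4, 5], degree = 4.
Handshaking lemma: 2 * 5 = 10.
A graph is a tree iff it is connected and has exactly n-1 edges. This graph is connected (all 6 vertices in one component) and has 6-1 = 5 edges. It is a tree.
Number of triangles = 0.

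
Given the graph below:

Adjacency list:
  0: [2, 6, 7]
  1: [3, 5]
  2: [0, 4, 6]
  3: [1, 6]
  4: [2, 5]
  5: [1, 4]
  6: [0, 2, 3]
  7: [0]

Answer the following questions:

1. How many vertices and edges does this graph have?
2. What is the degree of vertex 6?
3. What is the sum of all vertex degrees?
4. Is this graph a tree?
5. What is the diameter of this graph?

Count: 8 vertices, 9 edges.
Vertex 6 has neighbors [0, 2, 3], degree = 3.
Handshaking lemma: 2 * 9 = 18.
A tree on 8 vertices has 7 edges. This graph has 9 edges (2 extra). Not a tree.
Diameter (longest shortest path) = 4.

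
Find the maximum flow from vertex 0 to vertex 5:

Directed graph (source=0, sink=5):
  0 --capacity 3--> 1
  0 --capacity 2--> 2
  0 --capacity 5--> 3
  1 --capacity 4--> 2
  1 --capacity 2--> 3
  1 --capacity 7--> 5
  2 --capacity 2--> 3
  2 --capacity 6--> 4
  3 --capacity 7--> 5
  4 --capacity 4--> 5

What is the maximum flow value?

Computing max flow:
  Flow on (0->1): 3/3
  Flow on (0->2): 2/2
  Flow on (0->3): 5/5
  Flow on (1->5): 3/7
  Flow on (2->3): 2/2
  Flow on (3->5): 7/7
Maximum flow = 10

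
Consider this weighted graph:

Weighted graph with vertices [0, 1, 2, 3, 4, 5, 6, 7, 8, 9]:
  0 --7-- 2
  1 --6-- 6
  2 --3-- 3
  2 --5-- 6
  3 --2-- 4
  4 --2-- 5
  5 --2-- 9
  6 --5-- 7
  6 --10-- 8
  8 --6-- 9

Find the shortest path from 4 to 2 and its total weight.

Using Dijkstra's algorithm from vertex 4:
Shortest path: 4 -> 3 -> 2
Total weight: 2 + 3 = 5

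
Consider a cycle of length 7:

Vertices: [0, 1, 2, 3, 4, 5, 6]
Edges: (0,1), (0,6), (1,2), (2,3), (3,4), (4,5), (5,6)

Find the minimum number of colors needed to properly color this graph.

This is an odd cycle (C_7). Odd cycles are not bipartite (any 2-coloring forces two adjacent vertices to match), and 3 colors suffice.
Chromatic number = 3.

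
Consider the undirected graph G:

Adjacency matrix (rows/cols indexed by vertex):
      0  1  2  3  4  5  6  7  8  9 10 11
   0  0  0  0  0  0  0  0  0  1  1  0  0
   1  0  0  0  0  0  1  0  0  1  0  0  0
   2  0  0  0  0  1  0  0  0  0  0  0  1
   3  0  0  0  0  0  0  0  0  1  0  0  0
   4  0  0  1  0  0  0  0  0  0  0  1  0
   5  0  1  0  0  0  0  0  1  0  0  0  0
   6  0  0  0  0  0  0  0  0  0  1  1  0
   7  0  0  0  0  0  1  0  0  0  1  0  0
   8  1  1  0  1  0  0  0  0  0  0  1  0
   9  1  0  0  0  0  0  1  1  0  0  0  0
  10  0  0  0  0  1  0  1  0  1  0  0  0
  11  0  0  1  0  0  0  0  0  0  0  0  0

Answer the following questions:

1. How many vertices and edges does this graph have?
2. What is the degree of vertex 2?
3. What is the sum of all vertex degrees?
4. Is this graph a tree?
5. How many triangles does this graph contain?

Count: 12 vertices, 13 edges.
Vertex 2 has neighbors [4, 11], degree = 2.
Handshaking lemma: 2 * 13 = 26.
A tree on 12 vertices has 11 edges. This graph has 13 edges (2 extra). Not a tree.
Number of triangles = 0.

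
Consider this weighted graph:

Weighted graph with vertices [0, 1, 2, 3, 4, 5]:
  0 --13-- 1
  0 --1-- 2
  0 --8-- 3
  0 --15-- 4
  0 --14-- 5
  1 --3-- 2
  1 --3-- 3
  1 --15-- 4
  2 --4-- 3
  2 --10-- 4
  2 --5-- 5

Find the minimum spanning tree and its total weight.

Applying Kruskal's algorithm (sort edges by weight, add if no cycle):
  Add (0,2) w=1
  Add (1,3) w=3
  Add (1,2) w=3
  Skip (2,3) w=4 (creates cycle)
  Add (2,5) w=5
  Skip (0,3) w=8 (creates cycle)
  Add (2,4) w=10
  Skip (0,1) w=13 (creates cycle)
  Skip (0,5) w=14 (creates cycle)
  Skip (0,4) w=15 (creates cycle)
  Skip (1,4) w=15 (creates cycle)
MST weight = 22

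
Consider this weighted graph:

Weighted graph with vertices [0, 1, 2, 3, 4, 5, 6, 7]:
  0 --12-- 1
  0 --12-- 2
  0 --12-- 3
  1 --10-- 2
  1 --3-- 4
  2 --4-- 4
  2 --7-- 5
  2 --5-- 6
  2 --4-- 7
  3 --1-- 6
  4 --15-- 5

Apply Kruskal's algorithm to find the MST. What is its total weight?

Applying Kruskal's algorithm (sort edges by weight, add if no cycle):
  Add (3,6) w=1
  Add (1,4) w=3
  Add (2,4) w=4
  Add (2,7) w=4
  Add (2,6) w=5
  Add (2,5) w=7
  Skip (1,2) w=10 (creates cycle)
  Add (0,2) w=12
  Skip (0,1) w=12 (creates cycle)
  Skip (0,3) w=12 (creates cycle)
  Skip (4,5) w=15 (creates cycle)
MST weight = 36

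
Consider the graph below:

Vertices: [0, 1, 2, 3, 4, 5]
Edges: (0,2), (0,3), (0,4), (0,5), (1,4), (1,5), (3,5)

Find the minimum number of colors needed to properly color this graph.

The graph has a maximum clique of size 3 (lower bound on chromatic number).
A valid 3-coloring: {0: 0, 1: 0, 2: 1, 3: 2, 4: 1, 5: 1}.
Chromatic number = 3.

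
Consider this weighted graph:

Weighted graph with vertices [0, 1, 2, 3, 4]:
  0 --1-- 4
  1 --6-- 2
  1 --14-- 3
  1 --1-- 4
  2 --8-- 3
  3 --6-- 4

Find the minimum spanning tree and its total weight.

Applying Kruskal's algorithm (sort edges by weight, add if no cycle):
  Add (0,4) w=1
  Add (1,4) w=1
  Add (1,2) w=6
  Add (3,4) w=6
  Skip (2,3) w=8 (creates cycle)
  Skip (1,3) w=14 (creates cycle)
MST weight = 14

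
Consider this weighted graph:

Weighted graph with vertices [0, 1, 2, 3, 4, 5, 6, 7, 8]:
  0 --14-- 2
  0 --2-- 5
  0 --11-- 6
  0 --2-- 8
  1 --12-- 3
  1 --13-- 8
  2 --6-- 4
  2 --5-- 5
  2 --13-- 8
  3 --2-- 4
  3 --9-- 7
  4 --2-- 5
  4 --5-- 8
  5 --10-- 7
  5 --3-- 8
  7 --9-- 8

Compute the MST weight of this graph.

Applying Kruskal's algorithm (sort edges by weight, add if no cycle):
  Add (0,8) w=2
  Add (0,5) w=2
  Add (3,4) w=2
  Add (4,5) w=2
  Skip (5,8) w=3 (creates cycle)
  Add (2,5) w=5
  Skip (4,8) w=5 (creates cycle)
  Skip (2,4) w=6 (creates cycle)
  Add (3,7) w=9
  Skip (7,8) w=9 (creates cycle)
  Skip (5,7) w=10 (creates cycle)
  Add (0,6) w=11
  Add (1,3) w=12
  Skip (1,8) w=13 (creates cycle)
  Skip (2,8) w=13 (creates cycle)
  Skip (0,2) w=14 (creates cycle)
MST weight = 45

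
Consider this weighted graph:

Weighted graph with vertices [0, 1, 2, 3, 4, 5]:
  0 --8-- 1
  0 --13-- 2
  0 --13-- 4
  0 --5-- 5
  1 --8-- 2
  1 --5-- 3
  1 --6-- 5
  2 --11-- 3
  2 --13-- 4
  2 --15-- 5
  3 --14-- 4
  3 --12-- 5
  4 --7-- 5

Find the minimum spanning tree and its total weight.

Applying Kruskal's algorithm (sort edges by weight, add if no cycle):
  Add (0,5) w=5
  Add (1,3) w=5
  Add (1,5) w=6
  Add (4,5) w=7
  Skip (0,1) w=8 (creates cycle)
  Add (1,2) w=8
  Skip (2,3) w=11 (creates cycle)
  Skip (3,5) w=12 (creates cycle)
  Skip (0,4) w=13 (creates cycle)
  Skip (0,2) w=13 (creates cycle)
  Skip (2,4) w=13 (creates cycle)
  Skip (3,4) w=14 (creates cycle)
  Skip (2,5) w=15 (creates cycle)
MST weight = 31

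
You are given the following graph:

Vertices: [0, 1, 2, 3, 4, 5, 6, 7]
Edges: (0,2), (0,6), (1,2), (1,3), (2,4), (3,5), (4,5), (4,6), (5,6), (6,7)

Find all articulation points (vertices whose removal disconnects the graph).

An articulation point is a vertex whose removal disconnects the graph.
Articulation points: [6]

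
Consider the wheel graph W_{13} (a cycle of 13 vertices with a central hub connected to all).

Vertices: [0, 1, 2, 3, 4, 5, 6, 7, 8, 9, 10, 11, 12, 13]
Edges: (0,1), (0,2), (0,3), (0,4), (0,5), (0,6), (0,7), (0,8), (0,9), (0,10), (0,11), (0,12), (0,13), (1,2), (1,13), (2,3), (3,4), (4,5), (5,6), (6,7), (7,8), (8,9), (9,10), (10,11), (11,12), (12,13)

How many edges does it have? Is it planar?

Wheel graph W_{13}: 13 cycle edges + 13 spoke edges = 26 edges.
Total vertices: 14.
The graph is planar.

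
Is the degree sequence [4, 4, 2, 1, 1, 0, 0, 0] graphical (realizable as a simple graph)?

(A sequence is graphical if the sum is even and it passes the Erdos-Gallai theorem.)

Sum of degrees = 12. Sum is even but fails Erdos-Gallai. The sequence is NOT graphical.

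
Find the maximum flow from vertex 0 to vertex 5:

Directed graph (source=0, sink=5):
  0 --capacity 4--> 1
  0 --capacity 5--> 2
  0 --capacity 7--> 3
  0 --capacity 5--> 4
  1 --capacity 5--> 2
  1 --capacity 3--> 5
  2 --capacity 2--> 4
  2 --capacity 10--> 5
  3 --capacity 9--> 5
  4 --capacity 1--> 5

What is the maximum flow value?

Computing max flow:
  Flow on (0->1): 4/4
  Flow on (0->2): 5/5
  Flow on (0->3): 7/7
  Flow on (0->4): 1/5
  Flow on (1->2): 1/5
  Flow on (1->5): 3/3
  Flow on (2->5): 6/10
  Flow on (3->5): 7/9
  Flow on (4->5): 1/1
Maximum flow = 17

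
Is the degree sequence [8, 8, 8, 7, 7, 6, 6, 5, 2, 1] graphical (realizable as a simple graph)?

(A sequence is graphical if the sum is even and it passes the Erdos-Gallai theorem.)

Sum of degrees = 58. Sum is even and passes Erdos-Gallai. The sequence IS graphical.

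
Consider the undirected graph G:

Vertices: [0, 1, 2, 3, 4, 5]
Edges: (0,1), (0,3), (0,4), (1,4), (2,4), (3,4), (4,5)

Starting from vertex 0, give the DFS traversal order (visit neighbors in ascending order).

DFS from vertex 0 (neighbors processed in ascending order):
Visit order: 0, 1, 4, 2, 3, 5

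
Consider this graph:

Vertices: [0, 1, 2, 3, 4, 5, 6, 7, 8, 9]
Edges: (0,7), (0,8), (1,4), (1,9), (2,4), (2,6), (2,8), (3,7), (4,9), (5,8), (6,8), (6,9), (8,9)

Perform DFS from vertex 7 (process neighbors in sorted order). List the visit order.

DFS from vertex 7 (neighbors processed in ascending order):
Visit order: 7, 0, 8, 2, 4, 1, 9, 6, 5, 3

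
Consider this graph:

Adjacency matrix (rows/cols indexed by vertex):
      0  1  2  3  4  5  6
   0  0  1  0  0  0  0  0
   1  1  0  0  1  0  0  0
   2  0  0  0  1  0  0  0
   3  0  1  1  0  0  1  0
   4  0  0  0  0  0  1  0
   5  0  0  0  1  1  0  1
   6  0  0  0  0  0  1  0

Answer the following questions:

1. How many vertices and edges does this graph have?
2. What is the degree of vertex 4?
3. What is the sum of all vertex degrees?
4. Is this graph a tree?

Count: 7 vertices, 6 edges.
Vertex 4 has neighbors [5], degree = 1.
Handshaking lemma: 2 * 6 = 12.
A graph is a tree iff it is connected and has exactly n-1 edges. This graph is connected (all 7 vertices in one component) and has 7-1 = 6 edges. It is a tree.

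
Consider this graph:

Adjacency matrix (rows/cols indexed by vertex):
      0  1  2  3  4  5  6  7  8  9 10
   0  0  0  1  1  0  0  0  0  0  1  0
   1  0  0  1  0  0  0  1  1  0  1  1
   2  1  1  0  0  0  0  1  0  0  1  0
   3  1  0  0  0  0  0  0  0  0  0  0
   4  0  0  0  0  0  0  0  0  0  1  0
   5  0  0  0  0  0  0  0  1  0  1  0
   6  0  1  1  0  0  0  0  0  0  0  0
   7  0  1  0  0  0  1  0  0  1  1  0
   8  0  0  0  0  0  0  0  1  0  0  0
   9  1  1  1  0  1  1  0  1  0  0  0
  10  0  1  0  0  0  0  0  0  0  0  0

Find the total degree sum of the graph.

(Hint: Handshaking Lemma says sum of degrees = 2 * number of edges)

Count edges: 15 edges.
By Handshaking Lemma: sum of degrees = 2 * 15 = 30.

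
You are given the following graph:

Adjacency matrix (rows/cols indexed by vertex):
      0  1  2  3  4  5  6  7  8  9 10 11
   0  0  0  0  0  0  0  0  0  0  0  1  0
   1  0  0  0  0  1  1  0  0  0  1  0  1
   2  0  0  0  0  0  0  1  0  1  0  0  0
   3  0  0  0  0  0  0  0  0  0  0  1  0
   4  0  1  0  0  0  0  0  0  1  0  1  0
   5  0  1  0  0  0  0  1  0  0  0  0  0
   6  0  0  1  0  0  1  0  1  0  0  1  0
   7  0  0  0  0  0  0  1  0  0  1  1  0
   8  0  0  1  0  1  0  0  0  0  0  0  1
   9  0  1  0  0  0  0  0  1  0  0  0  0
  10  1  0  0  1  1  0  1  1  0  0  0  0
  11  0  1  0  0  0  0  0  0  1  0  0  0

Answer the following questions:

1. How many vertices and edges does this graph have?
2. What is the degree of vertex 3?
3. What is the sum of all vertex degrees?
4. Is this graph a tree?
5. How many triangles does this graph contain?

Count: 12 vertices, 16 edges.
Vertex 3 has neighbors [10], degree = 1.
Handshaking lemma: 2 * 16 = 32.
A tree on 12 vertices has 11 edges. This graph has 16 edges (5 extra). Not a tree.
Number of triangles = 1.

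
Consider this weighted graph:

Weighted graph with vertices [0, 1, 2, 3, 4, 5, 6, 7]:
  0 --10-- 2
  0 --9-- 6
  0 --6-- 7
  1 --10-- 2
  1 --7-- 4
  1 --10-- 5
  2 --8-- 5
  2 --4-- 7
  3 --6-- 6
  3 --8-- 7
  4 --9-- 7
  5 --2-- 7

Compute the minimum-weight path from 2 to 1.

Using Dijkstra's algorithm from vertex 2:
Shortest path: 2 -> 1
Total weight: 10 = 10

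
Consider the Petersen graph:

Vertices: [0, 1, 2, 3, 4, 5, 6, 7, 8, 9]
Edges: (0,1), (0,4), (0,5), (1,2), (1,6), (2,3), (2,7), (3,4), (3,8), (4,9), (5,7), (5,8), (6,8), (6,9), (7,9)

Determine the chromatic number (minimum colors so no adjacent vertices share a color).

The Petersen graph contains odd cycles (e.g. the outer 5-cycle), so chi >= 3.
A proper 3-coloring exists (it is a well-known 3-chromatic graph).
Chromatic number = 3.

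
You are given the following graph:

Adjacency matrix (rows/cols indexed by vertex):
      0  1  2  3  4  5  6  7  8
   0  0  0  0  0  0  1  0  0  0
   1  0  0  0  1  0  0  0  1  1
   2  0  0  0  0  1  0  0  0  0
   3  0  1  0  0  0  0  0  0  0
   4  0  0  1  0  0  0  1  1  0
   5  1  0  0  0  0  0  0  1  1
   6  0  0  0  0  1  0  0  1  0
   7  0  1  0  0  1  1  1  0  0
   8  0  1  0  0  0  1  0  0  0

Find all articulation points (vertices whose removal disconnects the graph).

An articulation point is a vertex whose removal disconnects the graph.
Articulation points: [1, 4, 5, 7]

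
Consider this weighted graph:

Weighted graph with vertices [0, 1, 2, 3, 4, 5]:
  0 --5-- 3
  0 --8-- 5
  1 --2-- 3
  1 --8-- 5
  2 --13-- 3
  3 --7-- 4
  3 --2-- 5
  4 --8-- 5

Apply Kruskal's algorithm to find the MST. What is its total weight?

Applying Kruskal's algorithm (sort edges by weight, add if no cycle):
  Add (1,3) w=2
  Add (3,5) w=2
  Add (0,3) w=5
  Add (3,4) w=7
  Skip (0,5) w=8 (creates cycle)
  Skip (1,5) w=8 (creates cycle)
  Skip (4,5) w=8 (creates cycle)
  Add (2,3) w=13
MST weight = 29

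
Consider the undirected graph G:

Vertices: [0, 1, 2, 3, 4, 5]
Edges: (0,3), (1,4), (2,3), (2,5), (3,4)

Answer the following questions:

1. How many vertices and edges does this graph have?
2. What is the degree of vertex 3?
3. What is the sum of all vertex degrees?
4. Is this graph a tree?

Count: 6 vertices, 5 edges.
Vertex 3 has neighbors [0, 2, 4], degree = 3.
Handshaking lemma: 2 * 5 = 10.
A graph is a tree iff it is connected and has exactly n-1 edges. This graph is connected (all 6 vertices in one component) and has 6-1 = 5 edges. It is a tree.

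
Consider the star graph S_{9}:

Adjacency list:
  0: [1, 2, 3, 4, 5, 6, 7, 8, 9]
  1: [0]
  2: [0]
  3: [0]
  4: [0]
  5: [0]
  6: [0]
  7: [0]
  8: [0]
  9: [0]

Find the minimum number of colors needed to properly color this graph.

S_{9} has one hub adjacent to 9 leaves; leaves are pairwise non-adjacent.
Color the hub 0 and every leaf 1.
Chromatic number = 2.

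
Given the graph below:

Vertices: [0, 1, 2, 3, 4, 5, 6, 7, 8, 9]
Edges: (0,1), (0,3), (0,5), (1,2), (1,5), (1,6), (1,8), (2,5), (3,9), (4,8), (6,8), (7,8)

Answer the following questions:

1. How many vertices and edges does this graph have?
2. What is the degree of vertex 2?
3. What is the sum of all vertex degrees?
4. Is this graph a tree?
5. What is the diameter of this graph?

Count: 10 vertices, 12 edges.
Vertex 2 has neighbors [1, 5], degree = 2.
Handshaking lemma: 2 * 12 = 24.
A tree on 10 vertices has 9 edges. This graph has 12 edges (3 extra). Not a tree.
Diameter (longest shortest path) = 5.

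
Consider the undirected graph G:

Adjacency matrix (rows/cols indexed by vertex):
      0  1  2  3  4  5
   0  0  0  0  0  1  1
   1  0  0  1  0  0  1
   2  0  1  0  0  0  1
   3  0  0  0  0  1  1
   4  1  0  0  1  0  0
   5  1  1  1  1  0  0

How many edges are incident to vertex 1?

Vertex 1 has neighbors [2, 5], so deg(1) = 2.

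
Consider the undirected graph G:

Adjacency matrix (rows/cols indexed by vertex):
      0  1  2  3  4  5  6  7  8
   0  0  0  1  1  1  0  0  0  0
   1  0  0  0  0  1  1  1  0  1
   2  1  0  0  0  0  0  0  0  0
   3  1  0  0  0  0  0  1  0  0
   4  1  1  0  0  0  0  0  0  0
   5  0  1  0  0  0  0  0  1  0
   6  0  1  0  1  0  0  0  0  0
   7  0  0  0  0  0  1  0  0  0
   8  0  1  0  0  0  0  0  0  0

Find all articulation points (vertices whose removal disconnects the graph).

An articulation point is a vertex whose removal disconnects the graph.
Articulation points: [0, 1, 5]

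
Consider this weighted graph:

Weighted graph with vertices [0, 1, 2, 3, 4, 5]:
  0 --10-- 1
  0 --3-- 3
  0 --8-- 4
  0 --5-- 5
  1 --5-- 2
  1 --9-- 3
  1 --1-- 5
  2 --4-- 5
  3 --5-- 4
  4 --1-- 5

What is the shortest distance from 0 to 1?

Using Dijkstra's algorithm from vertex 0:
Shortest path: 0 -> 5 -> 1
Total weight: 5 + 1 = 6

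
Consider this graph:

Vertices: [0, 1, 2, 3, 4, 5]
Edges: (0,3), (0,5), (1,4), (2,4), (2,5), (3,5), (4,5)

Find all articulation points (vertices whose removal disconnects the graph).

An articulation point is a vertex whose removal disconnects the graph.
Articulation points: [4, 5]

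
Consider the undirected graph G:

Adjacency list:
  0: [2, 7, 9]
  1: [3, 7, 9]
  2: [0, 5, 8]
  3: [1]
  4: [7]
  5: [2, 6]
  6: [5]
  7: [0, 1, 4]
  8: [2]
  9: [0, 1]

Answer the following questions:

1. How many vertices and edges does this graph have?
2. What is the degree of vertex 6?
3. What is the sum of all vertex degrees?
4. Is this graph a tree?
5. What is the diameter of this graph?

Count: 10 vertices, 10 edges.
Vertex 6 has neighbors [5], degree = 1.
Handshaking lemma: 2 * 10 = 20.
A tree on 10 vertices has 9 edges. This graph has 10 edges (1 extra). Not a tree.
Diameter (longest shortest path) = 6.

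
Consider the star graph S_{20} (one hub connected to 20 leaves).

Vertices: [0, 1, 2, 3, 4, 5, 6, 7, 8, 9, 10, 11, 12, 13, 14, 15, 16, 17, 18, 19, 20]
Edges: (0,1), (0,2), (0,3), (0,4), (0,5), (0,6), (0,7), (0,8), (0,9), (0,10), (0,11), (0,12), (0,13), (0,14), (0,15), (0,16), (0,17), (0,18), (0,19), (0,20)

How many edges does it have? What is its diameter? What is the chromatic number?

Star graph S_{20}: the hub connects to all 20 leaves.
Edges = 20.
Diameter = 2 (any leaf to hub is 1, leaf to leaf through hub is 2).
Star graphs are bipartite (hub vs leaves), so chromatic number = 2.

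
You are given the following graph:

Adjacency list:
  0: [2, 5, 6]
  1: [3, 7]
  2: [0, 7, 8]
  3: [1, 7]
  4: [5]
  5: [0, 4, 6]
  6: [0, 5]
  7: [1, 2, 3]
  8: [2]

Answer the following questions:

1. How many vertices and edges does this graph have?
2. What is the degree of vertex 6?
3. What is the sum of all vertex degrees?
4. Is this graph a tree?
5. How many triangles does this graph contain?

Count: 9 vertices, 10 edges.
Vertex 6 has neighbors [0, 5], degree = 2.
Handshaking lemma: 2 * 10 = 20.
A tree on 9 vertices has 8 edges. This graph has 10 edges (2 extra). Not a tree.
Number of triangles = 2.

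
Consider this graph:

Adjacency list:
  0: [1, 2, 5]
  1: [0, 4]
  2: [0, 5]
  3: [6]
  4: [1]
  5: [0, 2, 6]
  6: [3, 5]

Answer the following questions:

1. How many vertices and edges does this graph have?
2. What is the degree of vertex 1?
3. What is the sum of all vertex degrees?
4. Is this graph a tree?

Count: 7 vertices, 7 edges.
Vertex 1 has neighbors [0, 4], degree = 2.
Handshaking lemma: 2 * 7 = 14.
A tree on 7 vertices has 6 edges. This graph has 7 edges (1 extra). Not a tree.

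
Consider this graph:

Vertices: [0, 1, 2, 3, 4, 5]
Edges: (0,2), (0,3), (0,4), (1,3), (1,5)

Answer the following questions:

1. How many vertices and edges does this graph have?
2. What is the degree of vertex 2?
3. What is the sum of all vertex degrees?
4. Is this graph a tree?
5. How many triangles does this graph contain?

Count: 6 vertices, 5 edges.
Vertex 2 has neighbors [0], degree = 1.
Handshaking lemma: 2 * 5 = 10.
A graph is a tree iff it is connected and has exactly n-1 edges. This graph is connected (all 6 vertices in one component) and has 6-1 = 5 edges. It is a tree.
Number of triangles = 0.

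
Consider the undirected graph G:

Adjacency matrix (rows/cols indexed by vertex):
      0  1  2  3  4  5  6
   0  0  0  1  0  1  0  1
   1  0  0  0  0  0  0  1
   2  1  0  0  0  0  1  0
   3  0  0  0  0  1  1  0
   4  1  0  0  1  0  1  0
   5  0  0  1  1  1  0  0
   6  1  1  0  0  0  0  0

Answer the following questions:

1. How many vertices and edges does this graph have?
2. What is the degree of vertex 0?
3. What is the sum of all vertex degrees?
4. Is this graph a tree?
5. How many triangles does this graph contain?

Count: 7 vertices, 8 edges.
Vertex 0 has neighbors [2, 4, 6], degree = 3.
Handshaking lemma: 2 * 8 = 16.
A tree on 7 vertices has 6 edges. This graph has 8 edges (2 extra). Not a tree.
Number of triangles = 1.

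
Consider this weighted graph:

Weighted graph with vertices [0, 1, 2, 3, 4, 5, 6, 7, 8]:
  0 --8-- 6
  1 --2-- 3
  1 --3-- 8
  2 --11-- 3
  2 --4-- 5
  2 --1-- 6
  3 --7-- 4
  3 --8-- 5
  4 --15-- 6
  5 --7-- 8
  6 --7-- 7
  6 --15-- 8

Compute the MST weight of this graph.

Applying Kruskal's algorithm (sort edges by weight, add if no cycle):
  Add (2,6) w=1
  Add (1,3) w=2
  Add (1,8) w=3
  Add (2,5) w=4
  Add (3,4) w=7
  Add (5,8) w=7
  Add (6,7) w=7
  Add (0,6) w=8
  Skip (3,5) w=8 (creates cycle)
  Skip (2,3) w=11 (creates cycle)
  Skip (4,6) w=15 (creates cycle)
  Skip (6,8) w=15 (creates cycle)
MST weight = 39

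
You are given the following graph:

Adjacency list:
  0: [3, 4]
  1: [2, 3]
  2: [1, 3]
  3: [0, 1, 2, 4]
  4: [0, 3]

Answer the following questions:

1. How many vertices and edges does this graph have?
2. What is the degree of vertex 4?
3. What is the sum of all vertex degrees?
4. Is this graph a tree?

Count: 5 vertices, 6 edges.
Vertex 4 has neighbors [0, 3], degree = 2.
Handshaking lemma: 2 * 6 = 12.
A tree on 5 vertices has 4 edges. This graph has 6 edges (2 extra). Not a tree.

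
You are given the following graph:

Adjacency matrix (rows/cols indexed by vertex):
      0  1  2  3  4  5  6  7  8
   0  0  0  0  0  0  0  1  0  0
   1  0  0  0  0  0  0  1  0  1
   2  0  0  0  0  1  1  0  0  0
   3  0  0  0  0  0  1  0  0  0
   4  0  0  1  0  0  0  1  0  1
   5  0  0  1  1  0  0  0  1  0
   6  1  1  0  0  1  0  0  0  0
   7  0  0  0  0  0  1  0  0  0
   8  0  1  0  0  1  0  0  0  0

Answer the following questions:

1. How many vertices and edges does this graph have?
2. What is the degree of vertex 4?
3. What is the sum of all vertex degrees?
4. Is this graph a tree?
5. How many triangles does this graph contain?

Count: 9 vertices, 9 edges.
Vertex 4 has neighbors [2, 6, 8], degree = 3.
Handshaking lemma: 2 * 9 = 18.
A tree on 9 vertices has 8 edges. This graph has 9 edges (1 extra). Not a tree.
Number of triangles = 0.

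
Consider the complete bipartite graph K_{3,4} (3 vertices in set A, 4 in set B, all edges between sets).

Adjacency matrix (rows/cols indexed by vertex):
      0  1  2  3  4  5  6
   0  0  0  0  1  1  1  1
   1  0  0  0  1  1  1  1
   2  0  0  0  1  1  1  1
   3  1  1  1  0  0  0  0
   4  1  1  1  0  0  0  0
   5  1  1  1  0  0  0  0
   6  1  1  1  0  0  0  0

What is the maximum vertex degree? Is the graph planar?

Set-A vertices have degree 4; set-B vertices have degree 3. Maximum degree = max(3,4) = 4.
K_{3,4} contains K_{3,3} as a subgraph (since both sides have >= 3 vertices); by Kuratowski's theorem it is not planar.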